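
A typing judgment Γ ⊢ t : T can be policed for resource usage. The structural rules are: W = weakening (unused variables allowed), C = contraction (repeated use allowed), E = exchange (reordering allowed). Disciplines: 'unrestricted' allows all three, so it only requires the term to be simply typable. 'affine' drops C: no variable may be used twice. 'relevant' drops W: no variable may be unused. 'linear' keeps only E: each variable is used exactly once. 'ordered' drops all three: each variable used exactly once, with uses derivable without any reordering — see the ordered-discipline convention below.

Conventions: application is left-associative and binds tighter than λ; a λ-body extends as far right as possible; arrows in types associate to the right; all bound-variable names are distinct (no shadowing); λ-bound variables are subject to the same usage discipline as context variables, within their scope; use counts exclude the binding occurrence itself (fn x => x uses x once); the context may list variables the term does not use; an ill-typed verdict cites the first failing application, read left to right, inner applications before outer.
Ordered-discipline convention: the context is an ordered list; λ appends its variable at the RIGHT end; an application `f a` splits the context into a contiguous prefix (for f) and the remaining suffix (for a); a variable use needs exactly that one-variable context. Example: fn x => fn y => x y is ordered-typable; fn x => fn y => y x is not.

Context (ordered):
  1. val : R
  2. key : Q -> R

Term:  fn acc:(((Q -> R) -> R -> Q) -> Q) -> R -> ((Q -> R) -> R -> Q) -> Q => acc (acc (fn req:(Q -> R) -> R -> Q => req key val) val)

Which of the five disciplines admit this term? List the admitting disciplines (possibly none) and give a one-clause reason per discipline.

admitted by: relevant, unrestricted
counts: val: 2; key: 1; acc [bound]: 2; req [bound]: 1
use order (left to right): acc, acc, req, key, val, val
typing: well-typed — term : ((((Q -> R) -> R -> Q) -> Q) -> R -> ((Q -> R) -> R -> Q) -> Q) -> R -> ((Q -> R) -> R -> Q) -> Q
ordered ✗ (repeated use of val ×2, acc ×2)
linear ✗ (repeated use of val ×2, acc ×2)
affine ✗ (repeated use of val ×2, acc ×2)
relevant ✓ (at least one use each (val, key, acc, req))
unrestricted ✓ (well-typed at ((((Q -> R) -> R -> Q) -> Q) -> R -> ((Q -> R) -> R -> Q) -> Q) -> R -> ((Q -> R) -> R -> Q) -> Q; no restrictions here)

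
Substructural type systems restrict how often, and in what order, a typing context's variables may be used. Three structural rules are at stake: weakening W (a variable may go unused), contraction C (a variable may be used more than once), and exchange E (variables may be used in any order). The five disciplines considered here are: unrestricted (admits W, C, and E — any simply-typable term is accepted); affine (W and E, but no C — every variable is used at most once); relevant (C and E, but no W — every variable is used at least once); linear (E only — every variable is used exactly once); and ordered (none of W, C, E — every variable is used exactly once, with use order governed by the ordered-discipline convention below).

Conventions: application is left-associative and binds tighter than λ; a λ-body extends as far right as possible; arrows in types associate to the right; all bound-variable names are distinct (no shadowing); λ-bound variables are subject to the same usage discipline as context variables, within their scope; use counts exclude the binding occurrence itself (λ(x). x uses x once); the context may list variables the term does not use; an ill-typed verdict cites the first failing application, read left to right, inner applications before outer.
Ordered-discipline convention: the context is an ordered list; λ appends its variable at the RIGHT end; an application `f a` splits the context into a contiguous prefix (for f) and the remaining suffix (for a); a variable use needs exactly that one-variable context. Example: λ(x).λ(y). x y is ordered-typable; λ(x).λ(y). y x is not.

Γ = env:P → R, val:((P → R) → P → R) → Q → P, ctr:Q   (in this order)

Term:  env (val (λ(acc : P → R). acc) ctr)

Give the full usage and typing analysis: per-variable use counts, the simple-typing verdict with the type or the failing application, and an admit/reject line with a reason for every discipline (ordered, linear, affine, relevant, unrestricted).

counts: env ×1, val ×1, ctr ×1, acc [bound] ×1
left-to-right use order: env, val, acc, ctr
typing: the term checks, with type R
ordered ✓ (env, val, ctr, acc once each; derivable with no W/C/E)
linear ✓ (exactly-once usage across env, val, ctr, acc)
affine ✓ (no duplicate uses among env, val, ctr, acc)
relevant ✓ (env, val, ctr, acc: all used, weakening unneeded)
unrestricted ✓ (well-typed at R; no restrictions here)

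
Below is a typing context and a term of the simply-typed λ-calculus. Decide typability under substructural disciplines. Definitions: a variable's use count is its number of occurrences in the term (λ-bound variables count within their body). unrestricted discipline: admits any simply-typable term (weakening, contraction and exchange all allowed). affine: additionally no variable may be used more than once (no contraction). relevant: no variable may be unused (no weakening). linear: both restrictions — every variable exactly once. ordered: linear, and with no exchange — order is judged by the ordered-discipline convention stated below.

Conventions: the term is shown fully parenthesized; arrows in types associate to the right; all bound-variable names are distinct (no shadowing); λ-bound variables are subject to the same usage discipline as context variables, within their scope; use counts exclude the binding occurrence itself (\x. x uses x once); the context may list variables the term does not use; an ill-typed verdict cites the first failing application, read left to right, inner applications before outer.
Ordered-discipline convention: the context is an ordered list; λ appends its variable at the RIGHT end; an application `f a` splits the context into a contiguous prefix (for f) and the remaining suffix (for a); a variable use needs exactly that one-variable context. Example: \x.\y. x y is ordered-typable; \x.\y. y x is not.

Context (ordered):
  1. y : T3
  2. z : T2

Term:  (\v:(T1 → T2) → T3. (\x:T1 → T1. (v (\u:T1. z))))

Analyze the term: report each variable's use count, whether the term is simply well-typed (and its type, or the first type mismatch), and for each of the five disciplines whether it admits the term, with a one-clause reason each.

counts: y: 0×, z: 1×, v (bound): 1×, x (bound): 0×, u (bound): 0×
left-to-right use order: v, z
typing: well-typed at ((T1 → T2) → T3) → (T1 → T1) → T3
ordered ✗ (needs weakening: y, x, u unused)
linear ✗ (needs weakening: y, x, u unused)
affine ✓ (y, z, v, x, u: no repeats, contraction unneeded)
relevant ✗ (needs weakening: y, x, u unused)
unrestricted ✓ (well-typed at ((T1 → T2) → T3) → (T1 → T1) → T3; no restrictions here)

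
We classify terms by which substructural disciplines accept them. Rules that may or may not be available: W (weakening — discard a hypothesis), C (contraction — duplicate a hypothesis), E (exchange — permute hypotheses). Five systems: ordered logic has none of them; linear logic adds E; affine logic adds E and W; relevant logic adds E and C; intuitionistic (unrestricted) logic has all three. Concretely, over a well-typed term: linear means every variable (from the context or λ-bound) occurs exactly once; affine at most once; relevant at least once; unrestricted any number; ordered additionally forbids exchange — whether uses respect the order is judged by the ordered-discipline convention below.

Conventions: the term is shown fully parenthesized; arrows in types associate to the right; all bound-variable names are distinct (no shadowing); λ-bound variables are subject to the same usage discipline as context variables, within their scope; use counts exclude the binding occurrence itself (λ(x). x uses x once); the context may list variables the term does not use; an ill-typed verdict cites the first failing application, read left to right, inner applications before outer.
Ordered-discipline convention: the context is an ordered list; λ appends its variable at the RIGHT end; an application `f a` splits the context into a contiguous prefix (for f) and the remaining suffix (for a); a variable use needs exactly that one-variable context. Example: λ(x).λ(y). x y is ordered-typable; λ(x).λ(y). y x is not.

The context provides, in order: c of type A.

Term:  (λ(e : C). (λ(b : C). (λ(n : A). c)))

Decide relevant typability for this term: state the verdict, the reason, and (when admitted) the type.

no — unused: e, b, n — weakening required
usage: c: 1, e [bound]: 0, b [bound]: 0, n [bound]: 0
use order (left to right): c
typing: the term checks, with type C -> C -> A -> A
per-discipline verdicts: ordered ✗ | linear ✗ | affine ✓ | relevant ✗ | unrestricted ✓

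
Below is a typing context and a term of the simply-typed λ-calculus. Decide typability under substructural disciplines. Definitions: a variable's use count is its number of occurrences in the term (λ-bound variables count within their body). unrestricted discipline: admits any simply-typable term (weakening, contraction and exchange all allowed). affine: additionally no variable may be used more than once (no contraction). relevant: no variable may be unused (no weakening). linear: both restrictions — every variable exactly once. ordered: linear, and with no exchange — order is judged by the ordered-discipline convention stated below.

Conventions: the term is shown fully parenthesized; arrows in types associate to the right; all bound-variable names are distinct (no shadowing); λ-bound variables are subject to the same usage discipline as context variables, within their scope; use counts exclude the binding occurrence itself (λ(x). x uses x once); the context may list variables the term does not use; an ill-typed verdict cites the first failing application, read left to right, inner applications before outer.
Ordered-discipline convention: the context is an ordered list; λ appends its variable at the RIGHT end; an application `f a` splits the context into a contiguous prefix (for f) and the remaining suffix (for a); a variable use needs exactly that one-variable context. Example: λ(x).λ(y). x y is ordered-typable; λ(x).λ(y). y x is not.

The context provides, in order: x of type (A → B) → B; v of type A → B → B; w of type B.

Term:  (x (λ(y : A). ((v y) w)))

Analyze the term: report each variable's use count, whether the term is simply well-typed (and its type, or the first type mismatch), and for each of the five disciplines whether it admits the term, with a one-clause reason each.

usage: x=1; v=1; w=1; y [bound]=1
left-to-right use order: x, v, y, w
typing: well-typed at B
ordered: ✗ — no contiguous prefix/suffix split fits x, v, y, w
linear: ✓ — each of x, v, w, y used exactly once
affine: ✓ — x, v, w, y: no repeats, contraction unneeded
relevant: ✓ — at least one use each (x, v, w, y)
unrestricted: ✓ — type-checks (B) and nothing is barred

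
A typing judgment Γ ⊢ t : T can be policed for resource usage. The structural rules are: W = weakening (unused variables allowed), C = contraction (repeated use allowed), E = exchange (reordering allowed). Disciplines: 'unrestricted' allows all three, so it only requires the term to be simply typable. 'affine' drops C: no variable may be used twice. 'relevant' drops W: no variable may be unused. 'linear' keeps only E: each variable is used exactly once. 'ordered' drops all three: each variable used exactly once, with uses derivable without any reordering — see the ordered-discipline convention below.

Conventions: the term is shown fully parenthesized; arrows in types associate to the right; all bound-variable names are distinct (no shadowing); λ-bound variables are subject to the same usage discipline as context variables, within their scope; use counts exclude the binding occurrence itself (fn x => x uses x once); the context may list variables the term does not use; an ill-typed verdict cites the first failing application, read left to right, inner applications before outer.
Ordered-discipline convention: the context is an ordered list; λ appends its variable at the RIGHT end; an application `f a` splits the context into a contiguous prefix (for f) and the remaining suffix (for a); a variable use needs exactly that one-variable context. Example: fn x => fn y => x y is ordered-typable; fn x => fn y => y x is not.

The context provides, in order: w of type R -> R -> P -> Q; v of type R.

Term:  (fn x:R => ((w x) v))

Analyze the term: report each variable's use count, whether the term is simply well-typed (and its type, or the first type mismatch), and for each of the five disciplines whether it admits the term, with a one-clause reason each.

usage: w ×1; v ×1; x (λ-bound) ×1
use order (left to right): w, x, v
typing: the term checks, with type R -> P -> Q
ordered ✗ (use order w, x, v needs exchange)
linear ✓ (exactly-once usage across w, v, x)
affine ✓ (no duplicate uses among w, v, x)
relevant ✓ (w, v, x: all used, weakening unneeded)
unrestricted ✓ (well-typed at R -> P -> Q; no restrictions here)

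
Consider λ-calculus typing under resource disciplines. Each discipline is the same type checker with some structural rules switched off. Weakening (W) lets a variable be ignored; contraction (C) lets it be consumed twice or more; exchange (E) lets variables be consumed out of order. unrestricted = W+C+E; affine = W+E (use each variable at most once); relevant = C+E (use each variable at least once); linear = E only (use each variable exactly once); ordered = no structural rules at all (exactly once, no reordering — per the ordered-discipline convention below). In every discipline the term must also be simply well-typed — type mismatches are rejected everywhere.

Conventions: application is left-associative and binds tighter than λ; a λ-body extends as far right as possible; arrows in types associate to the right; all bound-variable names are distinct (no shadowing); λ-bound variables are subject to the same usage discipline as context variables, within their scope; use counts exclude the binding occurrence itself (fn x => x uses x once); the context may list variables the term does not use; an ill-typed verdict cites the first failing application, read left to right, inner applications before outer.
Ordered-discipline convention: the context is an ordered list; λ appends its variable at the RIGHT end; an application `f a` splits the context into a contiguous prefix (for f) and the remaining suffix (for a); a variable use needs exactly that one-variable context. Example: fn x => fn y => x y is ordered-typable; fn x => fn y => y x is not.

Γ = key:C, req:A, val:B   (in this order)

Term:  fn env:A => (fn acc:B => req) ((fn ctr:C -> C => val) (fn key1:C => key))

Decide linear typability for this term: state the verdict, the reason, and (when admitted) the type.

no — env, acc, ctr, key1 left unused
variable uses: key: 1; req: 1; val: 1; env [bound]: 0; acc [bound]: 0; ctr [bound]: 0; key1 [bound]: 0
order of uses: req, val, key
typing: the term checks, with type A -> A
summary: ordered ✗ · linear ✗ · affine ✓ · relevant ✗ · unrestricted ✓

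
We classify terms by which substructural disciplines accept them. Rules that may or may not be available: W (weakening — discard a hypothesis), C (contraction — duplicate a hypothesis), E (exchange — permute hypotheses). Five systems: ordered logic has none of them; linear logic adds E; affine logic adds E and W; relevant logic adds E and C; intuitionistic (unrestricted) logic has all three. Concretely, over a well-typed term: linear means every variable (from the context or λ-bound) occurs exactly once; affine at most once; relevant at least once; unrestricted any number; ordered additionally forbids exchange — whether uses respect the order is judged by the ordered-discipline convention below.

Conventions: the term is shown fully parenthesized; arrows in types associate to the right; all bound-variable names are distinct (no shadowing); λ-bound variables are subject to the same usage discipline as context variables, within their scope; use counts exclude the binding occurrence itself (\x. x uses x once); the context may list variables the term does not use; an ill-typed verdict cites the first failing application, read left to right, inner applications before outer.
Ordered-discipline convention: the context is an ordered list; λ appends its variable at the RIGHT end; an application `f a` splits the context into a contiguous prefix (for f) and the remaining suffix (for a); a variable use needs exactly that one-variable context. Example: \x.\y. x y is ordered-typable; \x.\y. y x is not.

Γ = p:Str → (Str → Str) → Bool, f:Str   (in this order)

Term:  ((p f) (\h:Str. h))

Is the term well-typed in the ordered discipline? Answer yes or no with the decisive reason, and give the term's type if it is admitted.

yes — p, f, h once each; derivable with no W/C/E; term : Bool
counts: p: 1; f: 1; h (λ-bound): 1
left-to-right use order: p, f, h
typing: the term checks, with type Bool
per-discipline verdicts: ordered ✓ · linear ✓ · affine ✓ · relevant ✓ · unrestricted ✓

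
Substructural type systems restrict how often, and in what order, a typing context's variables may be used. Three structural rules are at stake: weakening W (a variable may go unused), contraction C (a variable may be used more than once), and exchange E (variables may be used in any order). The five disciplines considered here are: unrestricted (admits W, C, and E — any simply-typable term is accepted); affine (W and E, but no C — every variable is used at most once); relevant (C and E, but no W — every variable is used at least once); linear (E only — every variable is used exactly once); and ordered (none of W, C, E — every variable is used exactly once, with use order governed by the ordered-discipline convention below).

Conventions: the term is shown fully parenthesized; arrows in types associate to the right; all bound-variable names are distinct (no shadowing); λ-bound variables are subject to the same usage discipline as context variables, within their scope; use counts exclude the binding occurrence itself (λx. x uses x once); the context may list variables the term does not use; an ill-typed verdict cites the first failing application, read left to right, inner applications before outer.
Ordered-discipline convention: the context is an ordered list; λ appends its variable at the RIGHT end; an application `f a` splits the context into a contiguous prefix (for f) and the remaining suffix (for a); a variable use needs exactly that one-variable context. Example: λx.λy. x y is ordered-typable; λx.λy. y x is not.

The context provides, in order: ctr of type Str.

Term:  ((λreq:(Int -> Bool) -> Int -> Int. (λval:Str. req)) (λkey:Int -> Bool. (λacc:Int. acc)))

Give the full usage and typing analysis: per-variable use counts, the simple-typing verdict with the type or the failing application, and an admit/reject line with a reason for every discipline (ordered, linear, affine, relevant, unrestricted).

usage: ctr=0, req (bound)=1, val (bound)=0, key (bound)=0, acc (bound)=1
left-to-right use order: req, acc
typing: well-typed — term : Str -> (Int -> Bool) -> Int -> Int
ordered: ✗ — ctr, val, key left unused
linear: ✗ — ctr, val, key left unused
affine: ✓ — at most one use each (ctr, req, val, key, acc)
relevant: ✗ — ctr, val, key left unused
unrestricted: ✓ — simply typable at Str -> (Int -> Bool) -> Int -> Int; W, C, E all held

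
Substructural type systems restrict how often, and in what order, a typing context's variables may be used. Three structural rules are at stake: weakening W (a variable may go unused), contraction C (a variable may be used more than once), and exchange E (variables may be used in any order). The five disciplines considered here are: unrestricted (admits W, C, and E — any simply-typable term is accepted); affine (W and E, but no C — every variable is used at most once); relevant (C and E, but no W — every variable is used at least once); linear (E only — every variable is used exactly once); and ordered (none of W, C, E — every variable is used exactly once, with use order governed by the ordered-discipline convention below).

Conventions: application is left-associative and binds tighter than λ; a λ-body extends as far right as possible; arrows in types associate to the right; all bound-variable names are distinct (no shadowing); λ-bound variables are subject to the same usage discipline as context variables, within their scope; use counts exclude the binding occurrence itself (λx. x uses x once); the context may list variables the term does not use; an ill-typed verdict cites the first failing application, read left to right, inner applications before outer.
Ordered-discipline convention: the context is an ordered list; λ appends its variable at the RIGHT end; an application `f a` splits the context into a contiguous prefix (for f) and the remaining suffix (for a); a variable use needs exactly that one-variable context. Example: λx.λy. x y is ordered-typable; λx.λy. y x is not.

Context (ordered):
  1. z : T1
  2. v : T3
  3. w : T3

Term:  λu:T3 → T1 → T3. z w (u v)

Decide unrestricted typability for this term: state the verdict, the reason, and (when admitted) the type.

no — the type mismatch rejects it
variable uses: z: 1; v: 1; w: 1; u [bound]: 1
use order (left to right): z, w, u, v
typing: ill-typed: applying a non-function (T1)
summary: ordered ✗, linear ✗, affine ✗, relevant ✗, unrestricted ✗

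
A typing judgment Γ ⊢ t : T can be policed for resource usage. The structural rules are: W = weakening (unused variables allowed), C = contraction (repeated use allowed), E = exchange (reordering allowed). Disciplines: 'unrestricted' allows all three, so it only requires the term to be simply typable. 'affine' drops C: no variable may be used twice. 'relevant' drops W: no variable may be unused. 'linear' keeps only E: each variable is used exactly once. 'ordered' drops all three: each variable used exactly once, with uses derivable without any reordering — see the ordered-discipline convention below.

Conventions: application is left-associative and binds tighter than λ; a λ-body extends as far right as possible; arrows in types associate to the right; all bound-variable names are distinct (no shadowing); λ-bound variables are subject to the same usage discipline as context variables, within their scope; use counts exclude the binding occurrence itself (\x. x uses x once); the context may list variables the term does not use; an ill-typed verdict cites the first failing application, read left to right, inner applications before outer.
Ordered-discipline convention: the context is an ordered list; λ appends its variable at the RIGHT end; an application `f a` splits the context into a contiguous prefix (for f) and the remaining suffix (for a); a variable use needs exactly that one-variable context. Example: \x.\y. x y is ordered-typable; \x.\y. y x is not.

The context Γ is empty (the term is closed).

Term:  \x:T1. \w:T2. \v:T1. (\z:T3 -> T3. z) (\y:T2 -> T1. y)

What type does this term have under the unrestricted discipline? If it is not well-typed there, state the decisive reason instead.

not well-typed under unrestricted — fails simple typing
use counts: x (bound): 0×, w (bound): 0×, v (bound): 0×, z (bound): 1×, y (bound): 1×
order of uses: z, y
typing: ill-typed: argument of type (T2 -> T1) -> T2 -> T1 where T3 -> T3 is required
summary: ordered ✗; linear ✗; affine ✗; relevant ✗; unrestricted ✗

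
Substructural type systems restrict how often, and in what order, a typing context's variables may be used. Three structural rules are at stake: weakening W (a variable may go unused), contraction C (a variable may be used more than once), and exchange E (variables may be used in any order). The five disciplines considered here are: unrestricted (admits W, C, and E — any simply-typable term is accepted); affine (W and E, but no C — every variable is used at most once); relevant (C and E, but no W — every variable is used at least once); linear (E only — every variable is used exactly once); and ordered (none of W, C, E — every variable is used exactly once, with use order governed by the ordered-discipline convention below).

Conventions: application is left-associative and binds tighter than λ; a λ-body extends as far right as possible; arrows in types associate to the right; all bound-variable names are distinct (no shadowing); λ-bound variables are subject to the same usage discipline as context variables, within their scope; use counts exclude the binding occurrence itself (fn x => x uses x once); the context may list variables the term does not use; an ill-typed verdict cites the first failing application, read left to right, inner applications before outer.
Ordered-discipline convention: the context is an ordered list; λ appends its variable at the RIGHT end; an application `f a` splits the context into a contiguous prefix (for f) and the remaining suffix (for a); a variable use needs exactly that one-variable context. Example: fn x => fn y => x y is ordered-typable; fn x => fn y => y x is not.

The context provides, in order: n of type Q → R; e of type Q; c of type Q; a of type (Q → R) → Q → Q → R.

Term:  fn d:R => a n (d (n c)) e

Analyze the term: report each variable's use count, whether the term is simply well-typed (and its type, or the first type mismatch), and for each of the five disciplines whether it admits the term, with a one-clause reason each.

variable uses: n: 2, e: 1, c: 1, a: 1, d (bound): 1
uses in reading order: a, n, d, n, c, e
typing: ill-typed: non-arrow in function slot: R
ordered: ✗ — fails simple typing
linear: ✗ — a type mismatch blocks all five
affine: ✗ — the type mismatch rejects it
relevant: ✗ — not simply typable
unrestricted: ✗ — fails simple typing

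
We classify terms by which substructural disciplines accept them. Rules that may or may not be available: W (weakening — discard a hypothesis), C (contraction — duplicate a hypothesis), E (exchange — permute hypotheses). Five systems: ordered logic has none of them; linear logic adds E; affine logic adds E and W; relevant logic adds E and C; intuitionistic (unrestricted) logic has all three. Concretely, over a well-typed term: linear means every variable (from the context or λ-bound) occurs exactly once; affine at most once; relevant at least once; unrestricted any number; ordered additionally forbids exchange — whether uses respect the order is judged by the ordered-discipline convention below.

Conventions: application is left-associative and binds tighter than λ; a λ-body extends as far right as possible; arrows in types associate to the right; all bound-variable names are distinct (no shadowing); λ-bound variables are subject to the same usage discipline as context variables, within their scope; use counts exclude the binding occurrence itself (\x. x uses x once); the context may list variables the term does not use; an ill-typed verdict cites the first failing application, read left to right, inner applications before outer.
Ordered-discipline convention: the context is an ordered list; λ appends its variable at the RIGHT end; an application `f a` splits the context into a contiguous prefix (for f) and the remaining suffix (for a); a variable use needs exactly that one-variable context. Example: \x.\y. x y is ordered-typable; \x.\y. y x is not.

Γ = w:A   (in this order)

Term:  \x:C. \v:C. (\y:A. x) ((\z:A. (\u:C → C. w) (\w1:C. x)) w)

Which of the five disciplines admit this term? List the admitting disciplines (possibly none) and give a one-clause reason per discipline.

accepted by: unrestricted
use counts: w: 2×, x [bound]: 2×, v [bound]: 0×, y [bound]: 0×, z [bound]: 0×, u [bound]: 0×, w1 [bound]: 0×
use order (left to right): x, w, x, w
typing: well-typed at C → C → C
ordered ✗ (repeated use of w ×2, x ×2; unused: v, y, z, u, w1 — weakening required)
linear ✗ (repeated use of w ×2, x ×2; unused: v, y, z, u, w1 — weakening required)
affine ✗ (repeated use of w ×2, x ×2)
relevant ✗ (unused: v, y, z, u, w1 — weakening required)
unrestricted ✓ (simply typable at C → C → C; W, C, E all held)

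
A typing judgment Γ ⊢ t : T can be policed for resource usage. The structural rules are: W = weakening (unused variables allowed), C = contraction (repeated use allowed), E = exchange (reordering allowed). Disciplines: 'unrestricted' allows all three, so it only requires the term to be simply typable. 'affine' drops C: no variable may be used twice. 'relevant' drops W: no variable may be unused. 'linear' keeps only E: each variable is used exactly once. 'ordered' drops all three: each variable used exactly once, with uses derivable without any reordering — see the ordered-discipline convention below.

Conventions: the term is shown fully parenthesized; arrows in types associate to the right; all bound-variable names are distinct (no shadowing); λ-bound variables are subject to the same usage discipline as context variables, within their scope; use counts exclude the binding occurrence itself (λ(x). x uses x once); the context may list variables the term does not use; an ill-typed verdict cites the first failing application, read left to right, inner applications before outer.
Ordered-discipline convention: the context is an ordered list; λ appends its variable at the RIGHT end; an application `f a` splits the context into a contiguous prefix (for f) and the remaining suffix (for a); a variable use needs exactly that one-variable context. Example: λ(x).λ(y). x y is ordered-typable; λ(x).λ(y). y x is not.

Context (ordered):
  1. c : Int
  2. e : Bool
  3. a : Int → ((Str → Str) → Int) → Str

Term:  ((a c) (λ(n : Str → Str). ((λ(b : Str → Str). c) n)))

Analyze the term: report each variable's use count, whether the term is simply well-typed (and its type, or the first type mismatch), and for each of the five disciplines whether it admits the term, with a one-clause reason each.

use counts: c ×2; e ×0; a ×1; n (bound) ×1; b (bound) ×0
use order (left to right): a, c, c, n
typing: well-typed — term : Str
ordered ✗ (uses contraction: c ×2; unused: e, b — weakening required)
linear ✗ (uses contraction: c ×2; unused: e, b — weakening required)
affine ✗ (uses contraction: c ×2)
relevant ✗ (unused: e, b — weakening required)
unrestricted ✓ (typability at Str is all that's needed)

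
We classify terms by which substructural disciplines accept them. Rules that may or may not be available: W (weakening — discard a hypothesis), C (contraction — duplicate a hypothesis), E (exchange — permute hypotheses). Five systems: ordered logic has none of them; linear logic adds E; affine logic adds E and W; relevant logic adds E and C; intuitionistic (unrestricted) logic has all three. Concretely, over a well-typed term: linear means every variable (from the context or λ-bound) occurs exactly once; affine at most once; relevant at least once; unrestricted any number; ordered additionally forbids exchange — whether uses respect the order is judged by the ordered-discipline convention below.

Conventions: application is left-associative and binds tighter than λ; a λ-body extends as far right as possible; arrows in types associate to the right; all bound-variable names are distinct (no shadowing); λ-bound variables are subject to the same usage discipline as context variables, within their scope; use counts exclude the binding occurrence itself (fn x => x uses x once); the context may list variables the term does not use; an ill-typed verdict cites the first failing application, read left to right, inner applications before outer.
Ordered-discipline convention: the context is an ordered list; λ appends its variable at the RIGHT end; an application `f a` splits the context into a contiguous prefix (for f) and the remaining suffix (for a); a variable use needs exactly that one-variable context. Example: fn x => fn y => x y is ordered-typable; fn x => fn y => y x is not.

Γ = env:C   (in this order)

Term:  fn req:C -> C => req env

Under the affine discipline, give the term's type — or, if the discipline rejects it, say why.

term : (C -> C) -> C
use counts: env: 1×; req (λ-bound): 1×
use order (left to right): req, env
typing: well-typed at (C -> C) -> C
across the five disciplines: ordered ✗ | linear ✓ | affine ✓ | relevant ✓ | unrestricted ✓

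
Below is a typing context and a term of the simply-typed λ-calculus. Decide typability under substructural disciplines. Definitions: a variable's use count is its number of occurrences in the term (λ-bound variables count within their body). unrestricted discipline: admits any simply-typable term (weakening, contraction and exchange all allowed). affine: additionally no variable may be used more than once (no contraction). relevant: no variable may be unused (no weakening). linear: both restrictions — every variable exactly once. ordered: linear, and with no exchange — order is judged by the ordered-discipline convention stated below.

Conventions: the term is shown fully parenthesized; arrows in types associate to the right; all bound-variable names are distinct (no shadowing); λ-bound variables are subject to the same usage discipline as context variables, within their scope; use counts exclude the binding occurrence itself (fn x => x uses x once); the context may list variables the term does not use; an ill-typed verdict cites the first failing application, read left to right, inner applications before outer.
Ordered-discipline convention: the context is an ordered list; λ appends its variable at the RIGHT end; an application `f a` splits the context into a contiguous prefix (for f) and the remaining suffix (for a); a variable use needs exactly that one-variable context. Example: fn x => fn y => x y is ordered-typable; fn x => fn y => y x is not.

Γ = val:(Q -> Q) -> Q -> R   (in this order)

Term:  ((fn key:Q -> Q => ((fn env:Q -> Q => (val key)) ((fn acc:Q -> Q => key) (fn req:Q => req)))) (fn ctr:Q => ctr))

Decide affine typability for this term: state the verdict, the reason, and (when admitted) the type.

no — key ×2 used more than once (contraction)
use counts: val=1, key (bound)=2, env (bound)=0, acc (bound)=0, req (bound)=1, ctr (bound)=1
order of uses: val, key, key, req, ctr
typing: ✓ — Q -> R
summary: ordered ✗; linear ✗; affine ✗; relevant ✗; unrestricted ✓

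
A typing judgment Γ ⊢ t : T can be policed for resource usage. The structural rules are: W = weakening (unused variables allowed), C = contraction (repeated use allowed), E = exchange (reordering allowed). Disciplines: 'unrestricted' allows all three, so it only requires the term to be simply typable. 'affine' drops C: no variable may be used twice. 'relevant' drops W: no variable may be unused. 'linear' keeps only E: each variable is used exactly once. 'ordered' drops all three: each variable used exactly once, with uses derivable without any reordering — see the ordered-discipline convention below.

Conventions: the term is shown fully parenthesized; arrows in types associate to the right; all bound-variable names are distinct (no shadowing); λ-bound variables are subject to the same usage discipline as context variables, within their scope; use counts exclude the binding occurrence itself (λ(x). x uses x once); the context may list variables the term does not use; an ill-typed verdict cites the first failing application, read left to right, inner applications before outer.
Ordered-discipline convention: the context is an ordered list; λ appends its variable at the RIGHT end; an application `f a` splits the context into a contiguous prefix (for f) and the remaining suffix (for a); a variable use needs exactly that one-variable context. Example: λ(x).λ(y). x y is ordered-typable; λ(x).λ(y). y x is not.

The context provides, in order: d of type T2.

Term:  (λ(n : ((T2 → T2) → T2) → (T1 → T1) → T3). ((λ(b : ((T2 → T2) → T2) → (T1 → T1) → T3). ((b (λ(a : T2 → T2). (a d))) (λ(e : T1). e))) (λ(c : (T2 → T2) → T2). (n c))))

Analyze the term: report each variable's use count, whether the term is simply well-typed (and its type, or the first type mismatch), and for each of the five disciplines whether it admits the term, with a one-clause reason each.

usage: d: 1, n (λ-bound): 1, b (λ-bound): 1, a (λ-bound): 1, e (λ-bound): 1, c (λ-bound): 1
left-to-right use order: b, a, d, e, n, c
typing: ✓ — (((T2 → T2) → T2) → (T1 → T1) → T3) → T3
ordered: ✗, needs exchange: uses follow b, a, d, e, n, c
linear: ✓, exactly-once usage across d, n, b, a, e, c
affine: ✓, none of d, n, b, a, e, c used more than once
relevant: ✓, every one of d, n, b, a, e, c appears
unrestricted: ✓, typability at (((T2 → T2) → T2) → (T1 → T1) → T3) → T3 is all that's needed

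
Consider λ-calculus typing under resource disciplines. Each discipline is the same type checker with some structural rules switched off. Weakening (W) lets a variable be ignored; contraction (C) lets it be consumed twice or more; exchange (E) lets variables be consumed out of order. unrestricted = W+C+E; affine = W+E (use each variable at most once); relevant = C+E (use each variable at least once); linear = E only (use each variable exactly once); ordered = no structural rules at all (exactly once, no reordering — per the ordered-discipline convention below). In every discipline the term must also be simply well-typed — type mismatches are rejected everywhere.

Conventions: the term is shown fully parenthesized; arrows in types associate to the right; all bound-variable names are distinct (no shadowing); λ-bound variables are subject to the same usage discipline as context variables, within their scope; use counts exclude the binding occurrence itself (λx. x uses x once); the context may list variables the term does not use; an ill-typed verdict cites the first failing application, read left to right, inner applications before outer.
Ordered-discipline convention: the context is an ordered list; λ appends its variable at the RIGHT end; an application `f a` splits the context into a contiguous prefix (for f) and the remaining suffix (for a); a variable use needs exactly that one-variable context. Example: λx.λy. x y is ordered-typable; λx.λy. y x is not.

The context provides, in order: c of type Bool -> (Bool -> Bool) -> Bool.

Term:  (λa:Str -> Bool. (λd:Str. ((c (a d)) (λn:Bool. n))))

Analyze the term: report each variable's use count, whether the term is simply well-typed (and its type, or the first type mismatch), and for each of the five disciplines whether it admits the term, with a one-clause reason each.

counts: c: 1×; a [bound]: 1×; d [bound]: 1×; n [bound]: 1×
order of uses: c, a, d, n
typing: well-typed — term : (Str -> Bool) -> Str -> Bool
ordered: ✓ — c, a, d, n once each; derivable with no W/C/E
linear: ✓ — c, a, d, n: one use apiece
affine: ✓ — none of c, a, d, n used more than once
relevant: ✓ — none of c, a, d, n goes unused
unrestricted: ✓ — typability at (Str -> Bool) -> Str -> Bool is all that's needed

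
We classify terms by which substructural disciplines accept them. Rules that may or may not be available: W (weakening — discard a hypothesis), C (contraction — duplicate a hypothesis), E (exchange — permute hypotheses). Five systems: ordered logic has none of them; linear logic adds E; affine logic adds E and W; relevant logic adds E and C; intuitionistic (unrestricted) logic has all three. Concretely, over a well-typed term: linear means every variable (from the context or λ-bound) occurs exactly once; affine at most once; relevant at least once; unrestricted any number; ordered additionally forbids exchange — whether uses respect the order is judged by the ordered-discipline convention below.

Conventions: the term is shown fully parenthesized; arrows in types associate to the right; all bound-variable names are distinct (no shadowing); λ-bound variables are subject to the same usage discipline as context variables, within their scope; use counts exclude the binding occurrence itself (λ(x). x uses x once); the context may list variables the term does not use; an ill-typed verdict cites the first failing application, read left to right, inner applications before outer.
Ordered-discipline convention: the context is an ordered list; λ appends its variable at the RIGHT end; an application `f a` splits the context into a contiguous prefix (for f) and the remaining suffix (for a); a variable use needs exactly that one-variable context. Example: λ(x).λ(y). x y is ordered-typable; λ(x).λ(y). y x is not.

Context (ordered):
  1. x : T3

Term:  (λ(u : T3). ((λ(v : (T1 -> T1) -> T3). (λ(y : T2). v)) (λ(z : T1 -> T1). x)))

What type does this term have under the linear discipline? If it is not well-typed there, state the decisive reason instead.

not well-typed under linear — u, y, z never used (weakening)
variable uses: x: 1×; u (bound): 0×; v (bound): 1×; y (bound): 0×; z (bound): 0×
use order (left to right): v, x
typing: well-typed — term : T3 -> T2 -> (T1 -> T1) -> T3
all disciplines: ordered ✗ | linear ✗ | affine ✓ | relevant ✗ | unrestricted ✓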